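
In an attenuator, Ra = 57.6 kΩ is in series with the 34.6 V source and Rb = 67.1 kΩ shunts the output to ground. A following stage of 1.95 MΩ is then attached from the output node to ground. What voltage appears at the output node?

V_out ≈ 18.3 V

The load sits in parallel with Rb: Rb‖R_L = (67.1 × 1950) / (67.1 + 1950) = 64.87 kΩ.
V_out = 34.6 × 64.87 / (57.6 + 64.87) = 34.6 × 64.87/122.5 = 18.3 V.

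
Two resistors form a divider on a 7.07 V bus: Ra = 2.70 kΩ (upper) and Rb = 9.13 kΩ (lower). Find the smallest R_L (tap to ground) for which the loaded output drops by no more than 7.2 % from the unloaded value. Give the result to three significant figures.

R_L(min) ≈ 26.9 kΩ

Output resistance R_th = Ra‖Rb = (2.70 × 9.13)/11.83 = 2.084 kΩ.
The fractional drop is R_th/(R_th + R_L); requiring this ≤ 0.0720 gives R_L ≥ R_th(1/0.0720 − 1) = 2.084 × 12.89 = 26.9 kΩ.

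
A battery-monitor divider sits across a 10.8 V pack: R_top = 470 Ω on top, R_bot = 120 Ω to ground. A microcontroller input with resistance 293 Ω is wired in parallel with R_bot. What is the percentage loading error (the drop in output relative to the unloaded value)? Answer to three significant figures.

24.6 %

Unloaded V = 10.8 × 120/590.0 = 2.197 V.
Loaded: R_bot‖R_L = 85.13 Ω, giving V = 10.8 × 85.13/555.1 = 1.656 V.
Drop = (2.197 − 1.656) / 2.197 = 24.6 %.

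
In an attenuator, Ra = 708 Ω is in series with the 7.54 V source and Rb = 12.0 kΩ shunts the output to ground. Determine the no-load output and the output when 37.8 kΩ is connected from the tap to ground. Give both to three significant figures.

Unloaded: 7.12 V; loaded: 7.00 V

Open-circuit: V = 7.54 × 12000/(708 + 12000) = 7.12 V.
With the load, Rb becomes Rb‖R_L = 9108 Ω, so V = 7.54 × 9108/9816 = 7.00 V.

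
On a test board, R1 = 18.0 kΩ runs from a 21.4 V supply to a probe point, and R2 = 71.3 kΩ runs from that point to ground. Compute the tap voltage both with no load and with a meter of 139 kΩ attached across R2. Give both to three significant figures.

Unloaded: 17.1 V; loaded: 15.5 V

Open-circuit: V = 21.4 × 71.3/(18.0 + 71.3) = 17.1 V.
With the load, R2 becomes R2‖R_L = 47.13 kΩ, so V = 21.4 × 47.13/65.13 = 15.5 V.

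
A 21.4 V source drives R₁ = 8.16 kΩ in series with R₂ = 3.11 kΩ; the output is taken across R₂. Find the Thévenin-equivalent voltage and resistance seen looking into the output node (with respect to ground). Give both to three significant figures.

V_th = 5.91 V, R_th = 2.25 kΩ

V_th is the open-circuit tap voltage: 21.4 × 3.11/(8.16 + 3.11) = 5.91 V.
With the supply zeroed, R₁ and R₂ appear in parallel from the tap: R_th = R₁‖R₂ = (8.16 × 3.11)/11.27 = 2.25 kΩ.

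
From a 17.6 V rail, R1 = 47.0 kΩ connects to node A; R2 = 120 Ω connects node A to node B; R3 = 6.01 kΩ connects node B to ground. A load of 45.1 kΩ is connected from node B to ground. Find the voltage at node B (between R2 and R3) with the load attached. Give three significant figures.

At node B, R3 is in parallel with the load: R3‖R_L = 5303 Ω.
Below node A the resistance is R2 + (R3‖R_L) = 5423 Ω, so V_A = 17.6 × 5423/52420 = 1.821 V.
Then V_B = V_A × (R3‖R_L)/(R2 + R3‖R_L) = 1.821 × 5303/5423 = 1.78 V.

V ≈ 1.78 V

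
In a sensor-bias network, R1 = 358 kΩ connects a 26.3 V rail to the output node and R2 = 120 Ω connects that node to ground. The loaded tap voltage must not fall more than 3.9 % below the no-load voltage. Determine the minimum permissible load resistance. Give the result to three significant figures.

R_L(min) ≈ 2.96 kΩ

Output resistance R_th = R1‖R2 = (358000 × 120)/358100 = 120.0 Ω.
The fractional drop is R_th/(R_th + R_L); requiring this ≤ 0.0390 gives R_L ≥ R_th(1/0.0390 − 1) = 120.0 × 24.64 = 2.96 kΩ.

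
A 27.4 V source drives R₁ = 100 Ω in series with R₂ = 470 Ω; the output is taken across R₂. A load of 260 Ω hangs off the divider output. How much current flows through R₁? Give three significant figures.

I ≈ 102 mA

R₂‖R_L = 167.4 Ω, so the source sees R₁ + R₂‖R_L = 267.4 Ω.
I = 27.4 V / 267.4 Ω = 102 mA.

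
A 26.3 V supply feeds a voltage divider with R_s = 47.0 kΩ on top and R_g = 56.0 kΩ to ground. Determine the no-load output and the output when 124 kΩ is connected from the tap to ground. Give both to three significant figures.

Open-circuit: V = 26.3 × 56.0/(47.0 + 56.0) = 14.3 V.
With the load, R_g becomes R_g‖R_L = 38.58 kΩ, so V = 26.3 × 38.58/85.58 = 11.9 V.

Unloaded: 14.3 V; loaded: 11.9 V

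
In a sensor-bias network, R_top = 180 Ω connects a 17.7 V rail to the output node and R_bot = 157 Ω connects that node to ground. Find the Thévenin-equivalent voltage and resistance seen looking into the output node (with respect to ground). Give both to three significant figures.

V_th = 8.25 V, R_th = 83.9 Ω

V_th is the open-circuit tap voltage: 17.7 × 157/(180 + 157) = 8.25 V.
With the supply zeroed, R_top and R_bot appear in parallel from the tap: R_th = R_top‖R_bot = (180 × 157)/337.0 = 83.9 Ω.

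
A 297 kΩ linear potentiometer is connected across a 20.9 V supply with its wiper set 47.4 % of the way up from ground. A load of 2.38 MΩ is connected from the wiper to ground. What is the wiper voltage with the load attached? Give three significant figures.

V ≈ 9.61 V

The wiper splits the pot into (1−α)R = 156.2 kΩ above and αR = 140.8 kΩ below.
Lower section ‖ load = 132.9 kΩ.
V_wiper = 20.9 × 132.9/(156.2 + 132.9) = 9.61 V.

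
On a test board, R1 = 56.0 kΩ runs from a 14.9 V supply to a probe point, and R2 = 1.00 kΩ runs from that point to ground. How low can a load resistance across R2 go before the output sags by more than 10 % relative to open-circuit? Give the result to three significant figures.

Output resistance R_th = R1‖R2 = (56000 × 1000)/57000 = 982.5 Ω.
The fractional drop is R_th/(R_th + R_L); requiring this ≤ 0.100 gives R_L ≥ R_th(1/0.100 − 1) = 982.5 × 9.000 = 8.84 kΩ.

R_L(min) ≈ 8.84 kΩ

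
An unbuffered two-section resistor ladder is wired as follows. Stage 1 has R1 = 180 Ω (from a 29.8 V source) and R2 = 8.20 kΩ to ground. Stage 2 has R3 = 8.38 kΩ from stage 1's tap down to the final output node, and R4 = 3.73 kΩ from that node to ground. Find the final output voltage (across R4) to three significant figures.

Stage 2 presents R3+R4 = 12110 Ω as a load on stage 1's tap.
Stage 1's lower leg becomes R2‖(R3+R4) = 4889 Ω, so V_mid = 29.8 × 4889/5069 = 28.74 V.
Stage 2 is itself unloaded: V_out = V_mid × R4/(R3+R4) = 28.74 × 3730/12110 = 8.85 V.

V_out ≈ 8.85 V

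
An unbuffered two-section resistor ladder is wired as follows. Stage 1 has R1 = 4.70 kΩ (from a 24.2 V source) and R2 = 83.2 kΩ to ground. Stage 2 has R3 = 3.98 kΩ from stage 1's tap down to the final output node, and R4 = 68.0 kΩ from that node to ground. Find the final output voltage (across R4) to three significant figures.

Stage 2 presents R3+R4 = 71.98 kΩ as a load on stage 1's tap.
Stage 1's lower leg becomes R2‖(R3+R4) = 38.59 kΩ, so V_mid = 24.2 × 38.59/43.29 = 21.57 V.
Stage 2 is itself unloaded: V_out = V_mid × R4/(R3+R4) = 21.57 × 68.0/71.98 = 20.4 V.

V_out ≈ 20.4 V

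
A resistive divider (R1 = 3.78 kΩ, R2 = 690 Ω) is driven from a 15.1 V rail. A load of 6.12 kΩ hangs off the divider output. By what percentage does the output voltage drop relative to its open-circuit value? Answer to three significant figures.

The divider's output (Thévenin) resistance is R1‖R2 = 583.5 Ω.
Fractional drop under load = R_th/(R_th + R_L) = 583.5 / (583.5 + 6120) = 0.08704.
So the output falls by 8.70 %.

8.70 %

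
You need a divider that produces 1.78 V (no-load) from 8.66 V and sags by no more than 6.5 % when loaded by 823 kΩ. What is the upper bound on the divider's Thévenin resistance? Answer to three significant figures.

Loading drop = R_th/(R_th + R_L) ≤ 0.0650, so R_th ≤ R_L · ε/(1−ε) = 823 kΩ × 0.0650/0.9350 = 57.2 kΩ.

R_th ≤ 57.2 kΩ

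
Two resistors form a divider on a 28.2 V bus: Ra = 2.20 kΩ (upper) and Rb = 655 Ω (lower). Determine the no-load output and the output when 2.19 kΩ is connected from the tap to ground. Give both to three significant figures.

Unloaded: 6.47 V; loaded: 5.26 V

Open-circuit: V = 28.2 × 655/(2200 + 655) = 6.47 V.
With the load, Rb becomes Rb‖R_L = 504.2 Ω, so V = 28.2 × 504.2/2704 = 5.26 V.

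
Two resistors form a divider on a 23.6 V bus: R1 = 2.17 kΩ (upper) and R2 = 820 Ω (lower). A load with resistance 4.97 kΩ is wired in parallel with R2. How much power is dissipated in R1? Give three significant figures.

P ≈ 146 mW

Total resistance from the source is R1 + (R2‖R_L) = 2874 Ω, so I = 23.6/2874 Ω = 8.212 mA.
P = I²·R1 = (8.212 mA)² × 2.17 kΩ = 146 mW.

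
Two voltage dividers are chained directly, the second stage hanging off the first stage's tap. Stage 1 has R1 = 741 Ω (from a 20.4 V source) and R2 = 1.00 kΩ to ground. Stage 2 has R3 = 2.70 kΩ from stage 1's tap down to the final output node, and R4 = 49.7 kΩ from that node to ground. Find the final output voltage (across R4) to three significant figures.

Stage 2 presents R3+R4 = 52400 Ω as a load on stage 1's tap.
Stage 1's lower leg becomes R2‖(R3+R4) = 981.3 Ω, so V_mid = 20.4 × 981.3/1722 = 11.62 V.
Stage 2 is itself unloaded: V_out = V_mid × R4/(R3+R4) = 11.62 × 49700/52400 = 11.0 V.

V_out ≈ 11.0 V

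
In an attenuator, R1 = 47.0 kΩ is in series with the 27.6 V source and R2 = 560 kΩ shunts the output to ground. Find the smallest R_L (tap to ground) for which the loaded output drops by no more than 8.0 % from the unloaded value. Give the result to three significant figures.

Output resistance R_th = R1‖R2 = (47.0 × 560)/607.0 = 43.36 kΩ.
The fractional drop is R_th/(R_th + R_L); requiring this ≤ 0.0800 gives R_L ≥ R_th(1/0.0800 − 1) = 43.36 × 11.50 = 499 kΩ.

R_L(min) ≈ 499 kΩ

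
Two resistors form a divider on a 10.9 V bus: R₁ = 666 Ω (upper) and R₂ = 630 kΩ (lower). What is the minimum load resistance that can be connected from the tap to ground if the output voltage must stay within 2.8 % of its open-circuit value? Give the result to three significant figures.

Output resistance R_th = R₁‖R₂ = (666 × 630000)/630700 = 665.3 Ω.
The fractional drop is R_th/(R_th + R_L); requiring this ≤ 0.0280 gives R_L ≥ R_th(1/0.0280 − 1) = 665.3 × 34.71 = 23.1 kΩ.

R_L(min) ≈ 23.1 kΩ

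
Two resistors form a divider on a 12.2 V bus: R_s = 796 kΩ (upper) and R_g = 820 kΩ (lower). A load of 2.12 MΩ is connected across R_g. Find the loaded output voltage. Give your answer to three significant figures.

The load sits in parallel with R_g: R_g‖R_L = (820 × 2120) / (820 + 2120) = 591.3 kΩ.
V_out = 12.2 × 591.3 / (796 + 591.3) = 12.2 × 591.3/1387 = 5.20 V.

V_out ≈ 5.20 V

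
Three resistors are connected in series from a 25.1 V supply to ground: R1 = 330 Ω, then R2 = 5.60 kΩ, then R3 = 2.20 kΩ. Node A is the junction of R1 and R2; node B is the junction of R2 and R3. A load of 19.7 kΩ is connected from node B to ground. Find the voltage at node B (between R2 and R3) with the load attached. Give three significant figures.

V ≈ 6.28 V

At node B, R3 is in parallel with the load: R3‖R_L = 1979 Ω.
Below node A the resistance is R2 + (R3‖R_L) = 7579 Ω, so V_A = 25.1 × 7579/7909 = 24.05 V.
Then V_B = V_A × (R3‖R_L)/(R2 + R3‖R_L) = 24.05 × 1979/7579 = 6.28 V.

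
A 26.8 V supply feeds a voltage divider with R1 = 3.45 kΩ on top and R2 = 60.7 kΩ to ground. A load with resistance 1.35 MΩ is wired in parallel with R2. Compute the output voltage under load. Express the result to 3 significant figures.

V_out ≈ 25.3 V

The load sits in parallel with R2: R2‖R_L = (60.7 × 1350) / (60.7 + 1350) = 58.09 kΩ.
V_out = 26.8 × 58.09 / (3.45 + 58.09) = 26.8 × 58.09/61.54 = 25.3 V.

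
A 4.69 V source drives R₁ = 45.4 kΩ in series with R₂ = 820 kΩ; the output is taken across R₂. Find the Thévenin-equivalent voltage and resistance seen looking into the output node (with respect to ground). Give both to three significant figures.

V_th is the open-circuit tap voltage: 4.69 × 820/(45.4 + 820) = 4.44 V.
With the supply zeroed, R₁ and R₂ appear in parallel from the tap: R_th = R₁‖R₂ = (45.4 × 820)/865.4 = 43.0 kΩ.

V_th = 4.44 V, R_th = 43.0 kΩ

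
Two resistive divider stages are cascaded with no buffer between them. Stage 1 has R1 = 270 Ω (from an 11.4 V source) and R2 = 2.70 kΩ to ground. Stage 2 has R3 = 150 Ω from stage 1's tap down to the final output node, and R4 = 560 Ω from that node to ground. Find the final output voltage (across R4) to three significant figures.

Stage 2 presents R3+R4 = 710.0 Ω as a load on stage 1's tap.
Stage 1's lower leg becomes R2‖(R3+R4) = 562.2 Ω, so V_mid = 11.4 × 562.2/832.2 = 7.701 V.
Stage 2 is itself unloaded: V_out = V_mid × R4/(R3+R4) = 7.701 × 560/710.0 = 6.07 V.

V_out ≈ 6.07 V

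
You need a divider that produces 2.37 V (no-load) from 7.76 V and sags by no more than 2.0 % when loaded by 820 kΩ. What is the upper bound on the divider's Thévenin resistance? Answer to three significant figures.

R_th ≤ 16.7 kΩ

Loading drop = R_th/(R_th + R_L) ≤ 0.0200, so R_th ≤ R_L · ε/(1−ε) = 820 kΩ × 0.0200/0.9800 = 16.7 kΩ.
(Any R1, R2 with R2/(R1+R2) = 0.305 and R1‖R2 ≤ 16.7 kΩ will meet the spec.)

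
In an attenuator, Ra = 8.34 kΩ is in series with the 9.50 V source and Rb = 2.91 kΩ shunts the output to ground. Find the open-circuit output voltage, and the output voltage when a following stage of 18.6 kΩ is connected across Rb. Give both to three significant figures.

Unloaded: 2.46 V; loaded: 2.20 V

Open-circuit: V = 9.50 × 2.91/(8.34 + 2.91) = 2.46 V.
With the load, Rb becomes Rb‖R_L = 2.516 kΩ, so V = 9.50 × 2.516/10.86 = 2.20 V.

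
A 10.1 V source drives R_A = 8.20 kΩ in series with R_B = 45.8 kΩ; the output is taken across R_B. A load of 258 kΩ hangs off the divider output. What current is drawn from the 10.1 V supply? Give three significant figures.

R_B‖R_L = 38.90 kΩ, so the source sees R_A + R_B‖R_L = 47.10 kΩ.
I = 10.1 V / 47.10 kΩ = 0.214 mA.

I ≈ 0.214 mA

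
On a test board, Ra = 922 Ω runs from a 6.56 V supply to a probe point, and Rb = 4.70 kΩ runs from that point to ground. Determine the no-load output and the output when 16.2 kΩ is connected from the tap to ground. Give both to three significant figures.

Unloaded: 5.48 V; loaded: 5.24 V

Open-circuit: V = 6.56 × 4700/(922 + 4700) = 5.48 V.
With the load, Rb becomes Rb‖R_L = 3643 Ω, so V = 6.56 × 3643/4565 = 5.24 V.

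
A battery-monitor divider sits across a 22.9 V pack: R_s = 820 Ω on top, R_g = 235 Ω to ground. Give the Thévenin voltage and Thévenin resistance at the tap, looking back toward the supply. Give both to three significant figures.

V_th is the open-circuit tap voltage: 22.9 × 235/(820 + 235) = 5.10 V.
With the supply zeroed, R_s and R_g appear in parallel from the tap: R_th = R_s‖R_g = (820 × 235)/1055 = 183 Ω.

V_th = 5.10 V, R_th = 183 Ω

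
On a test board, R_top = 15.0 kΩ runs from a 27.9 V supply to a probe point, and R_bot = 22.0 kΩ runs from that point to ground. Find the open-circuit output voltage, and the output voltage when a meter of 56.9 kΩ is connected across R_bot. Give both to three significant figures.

Open-circuit: V = 27.9 × 22.0/(15.0 + 22.0) = 16.6 V.
With the load, R_bot becomes R_bot‖R_L = 15.87 kΩ, so V = 27.9 × 15.87/30.87 = 14.3 V.

Unloaded: 16.6 V; loaded: 14.3 V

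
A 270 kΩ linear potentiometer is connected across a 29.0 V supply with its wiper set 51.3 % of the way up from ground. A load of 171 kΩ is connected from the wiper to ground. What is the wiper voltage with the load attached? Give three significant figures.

The wiper splits the pot into (1−α)R = 131.5 kΩ above and αR = 138.5 kΩ below.
Lower section ‖ load = 76.52 kΩ.
V_wiper = 29.0 × 76.52/(131.5 + 76.52) = 10.7 V.

V ≈ 10.7 V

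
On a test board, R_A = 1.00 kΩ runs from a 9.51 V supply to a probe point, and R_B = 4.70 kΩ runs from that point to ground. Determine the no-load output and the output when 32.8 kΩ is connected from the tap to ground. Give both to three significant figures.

Open-circuit: V = 9.51 × 4.70/(1.00 + 4.70) = 7.84 V.
With the load, R_B becomes R_B‖R_L = 4.111 kΩ, so V = 9.51 × 4.111/5.111 = 7.65 V.

Unloaded: 7.84 V; loaded: 7.65 V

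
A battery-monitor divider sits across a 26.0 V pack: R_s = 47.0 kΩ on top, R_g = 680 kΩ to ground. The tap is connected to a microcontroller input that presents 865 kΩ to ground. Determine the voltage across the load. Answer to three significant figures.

The load sits in parallel with R_g: R_g‖R_L = (680 × 865) / (680 + 865) = 380.7 kΩ.
V_out = 26.0 × 380.7 / (47.0 + 380.7) = 26.0 × 380.7/427.7 = 23.1 V.
(Unloaded it would have been 24.3 V.)

V_out ≈ 23.1 V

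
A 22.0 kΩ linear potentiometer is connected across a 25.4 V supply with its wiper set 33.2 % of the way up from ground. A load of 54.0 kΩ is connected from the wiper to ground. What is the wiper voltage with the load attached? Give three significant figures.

The wiper splits the pot into (1−α)R = 14.70 kΩ above and αR = 7.304 kΩ below.
Lower section ‖ load = 6.434 kΩ.
V_wiper = 25.4 × 6.434/(14.70 + 6.434) = 7.73 V.

V ≈ 7.73 V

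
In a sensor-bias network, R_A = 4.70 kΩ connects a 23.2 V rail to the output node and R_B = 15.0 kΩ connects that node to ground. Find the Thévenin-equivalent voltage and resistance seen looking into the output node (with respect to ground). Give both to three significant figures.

V_th is the open-circuit tap voltage: 23.2 × 15.0/(4.70 + 15.0) = 17.7 V.
With the supply zeroed, R_A and R_B appear in parallel from the tap: R_th = R_A‖R_B = (4.70 × 15.0)/19.70 = 3.58 kΩ.

V_th = 17.7 V, R_th = 3.58 kΩ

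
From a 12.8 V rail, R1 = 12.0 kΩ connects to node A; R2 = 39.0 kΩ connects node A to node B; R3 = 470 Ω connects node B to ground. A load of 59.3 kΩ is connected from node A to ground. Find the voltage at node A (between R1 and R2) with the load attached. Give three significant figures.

V ≈ 8.50 V

Below node A the series string R2+R3 = 39470 Ω sits in parallel with the 59300 Ω load: 23700 Ω.
V_A = 12.8 × 23700/(12000 + 23700) = 8.50 V.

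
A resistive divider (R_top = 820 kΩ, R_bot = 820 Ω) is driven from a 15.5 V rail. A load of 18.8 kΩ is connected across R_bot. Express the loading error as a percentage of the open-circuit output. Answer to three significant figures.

The divider's output (Thévenin) resistance is R_top‖R_bot = 819.2 Ω.
Fractional drop under load = R_th/(R_th + R_L) = 819.2 / (819.2 + 18800) = 0.04175.
So the output falls by 4.18 %.

4.18 %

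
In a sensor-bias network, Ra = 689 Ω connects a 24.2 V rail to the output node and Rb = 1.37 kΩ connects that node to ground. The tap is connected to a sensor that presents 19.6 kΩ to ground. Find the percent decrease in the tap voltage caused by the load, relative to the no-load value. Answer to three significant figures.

2.29 %

The divider's output (Thévenin) resistance is Ra‖Rb = 458.4 Ω.
Fractional drop under load = R_th/(R_th + R_L) = 458.4 / (458.4 + 19600) = 0.02286.
So the output falls by 2.29 %.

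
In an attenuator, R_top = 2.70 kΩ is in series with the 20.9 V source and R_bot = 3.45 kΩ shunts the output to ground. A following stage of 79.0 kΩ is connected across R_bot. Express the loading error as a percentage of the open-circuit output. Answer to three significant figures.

The divider's output (Thévenin) resistance is R_top‖R_bot = 1.515 kΩ.
Fractional drop under load = R_th/(R_th + R_L) = 1.515 / (1.515 + 79.0) = 0.01881.
So the output falls by 1.88 %.

1.88 %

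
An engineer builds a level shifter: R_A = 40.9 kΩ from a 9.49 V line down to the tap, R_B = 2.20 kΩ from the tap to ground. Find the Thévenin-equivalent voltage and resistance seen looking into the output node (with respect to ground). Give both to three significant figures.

V_th is the open-circuit tap voltage: 9.49 × 2.20/(40.9 + 2.20) = 0.484 V.
With the supply zeroed, R_A and R_B appear in parallel from the tap: R_th = R_A‖R_B = (40.9 × 2.20)/43.10 = 2.09 kΩ.

V_th = 0.484 V, R_th = 2.09 kΩ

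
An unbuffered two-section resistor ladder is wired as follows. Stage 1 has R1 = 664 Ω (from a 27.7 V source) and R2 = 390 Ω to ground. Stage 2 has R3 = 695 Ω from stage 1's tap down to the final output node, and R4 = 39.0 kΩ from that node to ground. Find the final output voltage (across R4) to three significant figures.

V_out ≈ 10.0 V

Stage 2 presents R3+R4 = 39700 Ω as a load on stage 1's tap.
Stage 1's lower leg becomes R2‖(R3+R4) = 386.2 Ω, so V_mid = 27.7 × 386.2/1050 = 10.19 V.
Stage 2 is itself unloaded: V_out = V_mid × R4/(R3+R4) = 10.19 × 39000/39700 = 10.0 V.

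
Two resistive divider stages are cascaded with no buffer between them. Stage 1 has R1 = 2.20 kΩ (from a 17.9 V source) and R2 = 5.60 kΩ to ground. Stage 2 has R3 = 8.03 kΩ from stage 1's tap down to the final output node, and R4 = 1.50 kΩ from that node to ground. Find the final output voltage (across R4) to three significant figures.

V_out ≈ 1.74 V

Stage 2 presents R3+R4 = 9.530 kΩ as a load on stage 1's tap.
Stage 1's lower leg becomes R2‖(R3+R4) = 3.527 kΩ, so V_mid = 17.9 × 3.527/5.727 = 11.02 V.
Stage 2 is itself unloaded: V_out = V_mid × R4/(R3+R4) = 11.02 × 1.50/9.530 = 1.74 V.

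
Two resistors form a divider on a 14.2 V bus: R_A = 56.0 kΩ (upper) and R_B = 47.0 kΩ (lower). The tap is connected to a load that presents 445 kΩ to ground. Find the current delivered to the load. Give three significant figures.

I_L ≈ 0.0138 mA

R_B‖R_L = 42.51 kΩ; V_out = 14.2 × 42.51/98.51 = 6.128 V.
I_L = V_out / R_L = 6.128 / 445 kΩ = 0.0138 mA.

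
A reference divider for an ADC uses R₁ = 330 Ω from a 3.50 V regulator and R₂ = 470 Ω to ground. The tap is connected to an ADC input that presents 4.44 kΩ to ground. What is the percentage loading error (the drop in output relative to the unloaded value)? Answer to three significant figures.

4.18 %

The divider's output (Thévenin) resistance is R₁‖R₂ = 193.9 Ω.
Fractional drop under load = R_th/(R_th + R_L) = 193.9 / (193.9 + 4440) = 0.04184.
So the output falls by 4.18 %.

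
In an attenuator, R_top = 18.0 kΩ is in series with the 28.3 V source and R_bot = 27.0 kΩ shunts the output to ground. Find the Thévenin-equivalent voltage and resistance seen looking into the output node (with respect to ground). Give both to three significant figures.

V_th = 17.0 V, R_th = 10.8 kΩ

V_th is the open-circuit tap voltage: 28.3 × 27.0/(18.0 + 27.0) = 17.0 V.
With the supply zeroed, R_top and R_bot appear in parallel from the tap: R_th = R_top‖R_bot = (18.0 × 27.0)/45.00 = 10.8 kΩ.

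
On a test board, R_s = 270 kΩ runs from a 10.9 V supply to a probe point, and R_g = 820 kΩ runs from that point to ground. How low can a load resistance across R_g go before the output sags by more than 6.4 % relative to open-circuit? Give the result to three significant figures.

Output resistance R_th = R_s‖R_g = (270 × 820)/1090 = 203.1 kΩ.
The fractional drop is R_th/(R_th + R_L); requiring this ≤ 0.0640 gives R_L ≥ R_th(1/0.0640 − 1) = 203.1 × 14.62 = 2.97 MΩ.

R_L(min) ≈ 2.97 MΩ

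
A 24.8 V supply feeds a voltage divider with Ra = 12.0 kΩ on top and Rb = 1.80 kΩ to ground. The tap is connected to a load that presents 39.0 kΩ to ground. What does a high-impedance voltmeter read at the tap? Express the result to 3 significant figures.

The load sits in parallel with Rb: Rb‖R_L = (1.80 × 39.0) / (1.80 + 39.0) = 1.721 kΩ.
V_out = 24.8 × 1.721 / (12.0 + 1.721) = 24.8 × 1.721/13.72 = 3.11 V.
(Unloaded it would have been 3.23 V.)

V_out ≈ 3.11 V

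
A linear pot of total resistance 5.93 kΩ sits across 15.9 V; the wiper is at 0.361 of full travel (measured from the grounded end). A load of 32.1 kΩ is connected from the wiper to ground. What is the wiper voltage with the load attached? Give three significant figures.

The wiper splits the pot into (1−α)R = 3.789 kΩ above and αR = 2.141 kΩ below.
Lower section ‖ load = 2.007 kΩ.
V_wiper = 15.9 × 2.007/(3.789 + 2.007) = 5.51 V.

V ≈ 5.51 V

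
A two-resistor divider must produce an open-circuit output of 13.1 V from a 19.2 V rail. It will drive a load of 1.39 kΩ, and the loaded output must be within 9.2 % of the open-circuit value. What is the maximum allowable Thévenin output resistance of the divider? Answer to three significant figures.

Loading drop = R_th/(R_th + R_L) ≤ 0.0920, so R_th ≤ R_L · ε/(1−ε) = 1.39 kΩ × 0.0920/0.9080 = 141 Ω.

R_th ≤ 141 Ω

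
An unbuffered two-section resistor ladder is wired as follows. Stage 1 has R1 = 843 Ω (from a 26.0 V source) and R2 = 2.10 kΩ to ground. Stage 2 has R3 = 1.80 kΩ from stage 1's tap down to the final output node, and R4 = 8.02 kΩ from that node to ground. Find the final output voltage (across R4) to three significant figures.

V_out ≈ 14.3 V

Stage 2 presents R3+R4 = 9820 Ω as a load on stage 1's tap.
Stage 1's lower leg becomes R2‖(R3+R4) = 1730 Ω, so V_mid = 26.0 × 1730/2573 = 17.48 V.
Stage 2 is itself unloaded: V_out = V_mid × R4/(R3+R4) = 17.48 × 8020/9820 = 14.3 V.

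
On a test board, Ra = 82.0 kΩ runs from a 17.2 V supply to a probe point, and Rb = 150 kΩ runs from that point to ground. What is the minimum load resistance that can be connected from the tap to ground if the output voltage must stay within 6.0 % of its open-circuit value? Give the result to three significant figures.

R_L(min) ≈ 831 kΩ

Output resistance R_th = Ra‖Rb = (82.0 × 150)/232.0 = 53.02 kΩ.
The fractional drop is R_th/(R_th + R_L); requiring this ≤ 0.0600 gives R_L ≥ R_th(1/0.0600 − 1) = 53.02 × 15.67 = 831 kΩ.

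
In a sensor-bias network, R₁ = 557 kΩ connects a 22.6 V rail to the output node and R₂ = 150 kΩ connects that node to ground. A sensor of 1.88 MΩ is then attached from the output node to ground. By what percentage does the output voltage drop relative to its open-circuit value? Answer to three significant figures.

5.91 %

The divider's output (Thévenin) resistance is R₁‖R₂ = 118.2 kΩ.
Fractional drop under load = R_th/(R_th + R_L) = 118.2 / (118.2 + 1880) = 0.05914.
So the output falls by 5.91 %.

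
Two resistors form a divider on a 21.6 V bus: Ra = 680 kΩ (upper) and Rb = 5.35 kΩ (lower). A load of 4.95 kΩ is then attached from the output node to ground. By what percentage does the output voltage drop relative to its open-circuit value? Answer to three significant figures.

The divider's output (Thévenin) resistance is Ra‖Rb = 5.308 kΩ.
Fractional drop under load = R_th/(R_th + R_L) = 5.308 / (5.308 + 4.95) = 0.5175.
So the output falls by 51.7 %.

51.7 %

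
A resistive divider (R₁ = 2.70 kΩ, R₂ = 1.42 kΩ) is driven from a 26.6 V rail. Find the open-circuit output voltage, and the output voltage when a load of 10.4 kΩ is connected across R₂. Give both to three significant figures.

Open-circuit: V = 26.6 × 1.42/(2.70 + 1.42) = 9.17 V.
With the load, R₂ becomes R₂‖R_L = 1.249 kΩ, so V = 26.6 × 1.249/3.949 = 8.41 V.

Unloaded: 9.17 V; loaded: 8.41 V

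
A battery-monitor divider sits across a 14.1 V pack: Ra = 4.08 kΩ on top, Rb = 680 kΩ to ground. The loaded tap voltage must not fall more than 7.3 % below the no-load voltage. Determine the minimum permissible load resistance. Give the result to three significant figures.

Output resistance R_th = Ra‖Rb = (4.08 × 680)/684.1 = 4.056 kΩ.
The fractional drop is R_th/(R_th + R_L); requiring this ≤ 0.0730 gives R_L ≥ R_th(1/0.0730 − 1) = 4.056 × 12.70 = 51.5 kΩ.

R_L(min) ≈ 51.5 kΩ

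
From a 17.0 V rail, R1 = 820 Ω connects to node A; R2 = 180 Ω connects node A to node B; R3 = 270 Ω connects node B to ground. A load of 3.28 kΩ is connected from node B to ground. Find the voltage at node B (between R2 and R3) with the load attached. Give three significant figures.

At node B, R3 is in parallel with the load: R3‖R_L = 249.5 Ω.
Below node A the resistance is R2 + (R3‖R_L) = 429.5 Ω, so V_A = 17.0 × 429.5/1249 = 5.843 V.
Then V_B = V_A × (R3‖R_L)/(R2 + R3‖R_L) = 5.843 × 249.5/429.5 = 3.39 V.

V ≈ 3.39 V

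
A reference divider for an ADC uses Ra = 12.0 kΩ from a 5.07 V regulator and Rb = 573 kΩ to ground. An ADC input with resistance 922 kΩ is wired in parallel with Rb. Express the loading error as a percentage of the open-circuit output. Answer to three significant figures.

The divider's output (Thévenin) resistance is Ra‖Rb = 11.75 kΩ.
Fractional drop under load = R_th/(R_th + R_L) = 11.75 / (11.75 + 922) = 0.01259.
So the output falls by 1.26 %.

1.26 %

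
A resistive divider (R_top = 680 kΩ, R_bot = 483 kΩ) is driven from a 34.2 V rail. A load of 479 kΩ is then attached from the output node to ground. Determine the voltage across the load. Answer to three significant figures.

The load sits in parallel with R_bot: R_bot‖R_L = (483 × 479) / (483 + 479) = 240.5 kΩ.
V_out = 34.2 × 240.5 / (680 + 240.5) = 34.2 × 240.5/920.5 = 8.94 V.
(Unloaded it would have been 14.2 V.)

V_out ≈ 8.94 V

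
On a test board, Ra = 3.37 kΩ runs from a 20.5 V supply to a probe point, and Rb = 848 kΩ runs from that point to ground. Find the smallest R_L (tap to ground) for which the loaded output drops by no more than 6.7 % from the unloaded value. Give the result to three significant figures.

Output resistance R_th = Ra‖Rb = (3.37 × 848)/851.4 = 3.357 kΩ.
The fractional drop is R_th/(R_th + R_L); requiring this ≤ 0.0670 gives R_L ≥ R_th(1/0.0670 − 1) = 3.357 × 13.93 = 46.7 kΩ.

R_L(min) ≈ 46.7 kΩ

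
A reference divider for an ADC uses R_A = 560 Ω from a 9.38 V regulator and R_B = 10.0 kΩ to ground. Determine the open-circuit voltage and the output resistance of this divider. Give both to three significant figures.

V_th = 8.88 V, R_th = 530 Ω

V_th is the open-circuit tap voltage: 9.38 × 10000/(560 + 10000) = 8.88 V.
With the supply zeroed, R_A and R_B appear in parallel from the tap: R_th = R_A‖R_B = (560 × 10000)/10560 = 530 Ω.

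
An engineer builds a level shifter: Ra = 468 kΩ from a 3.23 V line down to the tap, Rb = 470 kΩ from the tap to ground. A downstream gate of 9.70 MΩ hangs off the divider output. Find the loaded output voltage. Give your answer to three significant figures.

V_out ≈ 1.58 V

The load sits in parallel with Rb: Rb‖R_L = (470 × 9700) / (470 + 9700) = 448.3 kΩ.
V_out = 3.23 × 448.3 / (468 + 448.3) = 3.23 × 448.3/916.3 = 1.58 V.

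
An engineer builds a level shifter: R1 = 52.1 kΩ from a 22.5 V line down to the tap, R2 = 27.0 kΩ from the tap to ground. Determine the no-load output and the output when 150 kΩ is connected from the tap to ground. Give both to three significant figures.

Unloaded: 7.68 V; loaded: 6.87 V

Open-circuit: V = 22.5 × 27.0/(52.1 + 27.0) = 7.68 V.
With the load, R2 becomes R2‖R_L = 22.88 kΩ, so V = 22.5 × 22.88/74.98 = 6.87 V.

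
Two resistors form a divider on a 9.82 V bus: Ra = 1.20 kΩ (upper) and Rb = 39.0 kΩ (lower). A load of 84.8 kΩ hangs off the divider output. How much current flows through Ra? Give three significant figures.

Rb‖R_L = 26.71 kΩ, so the source sees Ra + Rb‖R_L = 27.91 kΩ.
I = 9.82 V / 27.91 kΩ = 0.352 mA.

I ≈ 0.352 mA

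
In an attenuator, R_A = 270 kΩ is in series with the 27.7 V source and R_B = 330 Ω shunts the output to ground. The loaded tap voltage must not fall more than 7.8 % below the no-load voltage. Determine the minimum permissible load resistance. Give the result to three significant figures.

Output resistance R_th = R_A‖R_B = (270000 × 330)/270300 = 329.6 Ω.
The fractional drop is R_th/(R_th + R_L); requiring this ≤ 0.0780 gives R_L ≥ R_th(1/0.0780 − 1) = 329.6 × 11.82 = 3.90 kΩ.

R_L(min) ≈ 3.90 kΩ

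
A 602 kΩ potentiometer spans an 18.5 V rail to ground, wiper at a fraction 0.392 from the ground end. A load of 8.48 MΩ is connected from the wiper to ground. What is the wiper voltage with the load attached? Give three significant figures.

V ≈ 7.13 V

The wiper splits the pot into (1−α)R = 366.0 kΩ above and αR = 236.0 kΩ below.
Lower section ‖ load = 229.6 kΩ.
V_wiper = 18.5 × 229.6/(366.0 + 229.6) = 7.13 V.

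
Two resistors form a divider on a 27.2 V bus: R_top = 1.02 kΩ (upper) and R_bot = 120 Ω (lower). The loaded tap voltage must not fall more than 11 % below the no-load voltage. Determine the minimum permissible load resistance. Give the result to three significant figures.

R_L(min) ≈ 869 Ω

Output resistance R_th = R_top‖R_bot = (1020 × 120)/1140 = 107.4 Ω.
The fractional drop is R_th/(R_th + R_L); requiring this ≤ 0.110 gives R_L ≥ R_th(1/0.110 − 1) = 107.4 × 8.091 = 869 Ω.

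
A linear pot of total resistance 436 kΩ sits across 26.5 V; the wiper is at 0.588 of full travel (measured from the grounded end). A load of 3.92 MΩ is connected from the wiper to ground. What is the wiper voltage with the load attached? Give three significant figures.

The wiper splits the pot into (1−α)R = 179.6 kΩ above and αR = 256.4 kΩ below.
Lower section ‖ load = 240.6 kΩ.
V_wiper = 26.5 × 240.6/(179.6 + 240.6) = 15.2 V.

V ≈ 15.2 V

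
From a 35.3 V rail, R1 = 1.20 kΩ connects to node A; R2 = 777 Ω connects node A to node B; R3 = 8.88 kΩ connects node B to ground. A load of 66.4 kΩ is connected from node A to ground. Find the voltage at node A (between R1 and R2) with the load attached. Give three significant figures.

V ≈ 30.9 V

Below node A the series string R2+R3 = 9657 Ω sits in parallel with the 66400 Ω load: 8431 Ω.
V_A = 35.3 × 8431/(1200 + 8431) = 30.9 V.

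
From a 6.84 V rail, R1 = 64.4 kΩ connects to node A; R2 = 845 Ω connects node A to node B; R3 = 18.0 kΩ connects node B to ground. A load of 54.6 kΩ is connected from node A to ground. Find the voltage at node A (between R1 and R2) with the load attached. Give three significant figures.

V ≈ 1.22 V

Below node A the series string R2+R3 = 18840 Ω sits in parallel with the 54600 Ω load: 14010 Ω.
V_A = 6.84 × 14010/(64400 + 14010) = 1.22 V.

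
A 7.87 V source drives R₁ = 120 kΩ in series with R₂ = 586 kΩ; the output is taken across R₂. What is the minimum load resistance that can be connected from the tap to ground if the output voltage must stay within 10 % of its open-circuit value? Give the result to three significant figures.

R_L(min) ≈ 896 kΩ

Output resistance R_th = R₁‖R₂ = (120 × 586)/706.0 = 99.60 kΩ.
The fractional drop is R_th/(R_th + R_L); requiring this ≤ 0.100 gives R_L ≥ R_th(1/0.100 − 1) = 99.60 × 9.000 = 896 kΩ.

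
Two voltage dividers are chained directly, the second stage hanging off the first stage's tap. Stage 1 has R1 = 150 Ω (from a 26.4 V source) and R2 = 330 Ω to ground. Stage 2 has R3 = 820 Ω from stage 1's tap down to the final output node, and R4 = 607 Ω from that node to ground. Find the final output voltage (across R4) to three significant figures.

V_out ≈ 7.20 V

Stage 2 presents R3+R4 = 1427 Ω as a load on stage 1's tap.
Stage 1's lower leg becomes R2‖(R3+R4) = 268.0 Ω, so V_mid = 26.4 × 268.0/418.0 = 16.93 V.
Stage 2 is itself unloaded: V_out = V_mid × R4/(R3+R4) = 16.93 × 607/1427 = 7.20 V.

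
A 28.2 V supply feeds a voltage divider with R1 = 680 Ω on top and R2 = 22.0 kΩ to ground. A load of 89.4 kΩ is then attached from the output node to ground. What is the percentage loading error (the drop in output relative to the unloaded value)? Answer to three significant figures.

0.732 %

The divider's output (Thévenin) resistance is R1‖R2 = 659.6 Ω.
Fractional drop under load = R_th/(R_th + R_L) = 659.6 / (659.6 + 89400) = 0.007324.
So the output falls by 0.732 %.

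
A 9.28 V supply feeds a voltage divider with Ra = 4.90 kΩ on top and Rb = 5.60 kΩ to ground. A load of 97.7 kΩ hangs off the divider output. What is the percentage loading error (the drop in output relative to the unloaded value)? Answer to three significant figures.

The divider's output (Thévenin) resistance is Ra‖Rb = 2.613 kΩ.
Fractional drop under load = R_th/(R_th + R_L) = 2.613 / (2.613 + 97.7) = 0.02605.
So the output falls by 2.61 %.

2.61 %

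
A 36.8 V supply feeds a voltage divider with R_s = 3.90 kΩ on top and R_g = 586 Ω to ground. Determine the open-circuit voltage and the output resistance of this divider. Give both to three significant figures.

V_th is the open-circuit tap voltage: 36.8 × 586/(3900 + 586) = 4.81 V.
With the supply zeroed, R_s and R_g appear in parallel from the tap: R_th = R_s‖R_g = (3900 × 586)/4486 = 509 Ω.

V_th = 4.81 V, R_th = 509 Ω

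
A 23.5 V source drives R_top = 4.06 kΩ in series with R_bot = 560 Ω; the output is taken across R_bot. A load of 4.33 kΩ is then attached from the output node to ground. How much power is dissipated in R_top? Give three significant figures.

Total resistance from the source is R_top + (R_bot‖R_L) = 4556 Ω, so I = 23.5/4556 Ω = 5.158 mA.
P = I²·R_top = (5.158 mA)² × 4.06 kΩ = 108 mW.

P ≈ 108 mW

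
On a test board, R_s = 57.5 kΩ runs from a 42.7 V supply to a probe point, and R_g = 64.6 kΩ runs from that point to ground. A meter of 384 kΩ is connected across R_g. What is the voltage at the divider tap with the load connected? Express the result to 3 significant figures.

V_out ≈ 20.9 V

The load sits in parallel with R_g: R_g‖R_L = (64.6 × 384) / (64.6 + 384) = 55.30 kΩ.
V_out = 42.7 × 55.30 / (57.5 + 55.30) = 42.7 × 55.30/112.8 = 20.9 V.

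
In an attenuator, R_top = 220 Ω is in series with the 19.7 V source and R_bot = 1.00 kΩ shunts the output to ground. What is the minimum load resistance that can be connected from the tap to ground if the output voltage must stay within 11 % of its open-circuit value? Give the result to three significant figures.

Output resistance R_th = R_top‖R_bot = (220 × 1000)/1220 = 180.3 Ω.
The fractional drop is R_th/(R_th + R_L); requiring this ≤ 0.110 gives R_L ≥ R_th(1/0.110 − 1) = 180.3 × 8.091 = 1.46 kΩ.

R_L(min) ≈ 1.46 kΩ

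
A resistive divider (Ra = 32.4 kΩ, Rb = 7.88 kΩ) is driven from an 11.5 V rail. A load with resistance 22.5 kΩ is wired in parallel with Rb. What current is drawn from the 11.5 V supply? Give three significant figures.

I ≈ 0.301 mA

Rb‖R_L = 5.836 kΩ, so the source sees Ra + Rb‖R_L = 38.24 kΩ.
I = 11.5 V / 38.24 kΩ = 0.301 mA.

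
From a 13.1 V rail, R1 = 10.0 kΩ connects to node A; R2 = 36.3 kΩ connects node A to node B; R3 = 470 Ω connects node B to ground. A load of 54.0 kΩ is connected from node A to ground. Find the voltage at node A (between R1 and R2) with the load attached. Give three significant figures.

V ≈ 8.99 V

Below node A the series string R2+R3 = 36770 Ω sits in parallel with the 54000 Ω load: 21870 Ω.
V_A = 13.1 × 21870/(10000 + 21870) = 8.99 V.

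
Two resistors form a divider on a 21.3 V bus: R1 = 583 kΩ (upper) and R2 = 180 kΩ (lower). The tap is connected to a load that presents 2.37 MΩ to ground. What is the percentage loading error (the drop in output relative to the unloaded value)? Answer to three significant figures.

5.48 %

The divider's output (Thévenin) resistance is R1‖R2 = 137.5 kΩ.
Fractional drop under load = R_th/(R_th + R_L) = 137.5 / (137.5 + 2370) = 0.05485.
So the output falls by 5.48 %.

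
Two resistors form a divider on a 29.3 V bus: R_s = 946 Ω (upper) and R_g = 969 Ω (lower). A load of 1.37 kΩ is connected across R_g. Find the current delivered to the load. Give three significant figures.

R_g‖R_L = 567.6 Ω; V_out = 29.3 × 567.6/1514 = 10.99 V.
I_L = V_out / R_L = 10.99 / 1.37 kΩ = 8.02 mA.

I_L ≈ 8.02 mA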